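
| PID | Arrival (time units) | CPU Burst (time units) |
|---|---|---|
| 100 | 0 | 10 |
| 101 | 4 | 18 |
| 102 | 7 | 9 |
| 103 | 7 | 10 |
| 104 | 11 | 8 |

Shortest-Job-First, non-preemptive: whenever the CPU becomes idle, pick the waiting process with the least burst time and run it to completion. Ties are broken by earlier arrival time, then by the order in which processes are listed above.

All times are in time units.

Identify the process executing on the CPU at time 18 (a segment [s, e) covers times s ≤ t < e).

102

Timeline: | 100 0-10 | 102 10-19 | 104 19-27 | 103 27-37 | 101 37-55 |
Completion: 100=10  101=55  102=19  103=37  104=27
Turnaround (C−A): 100=10  101=51  102=12  103=30  104=16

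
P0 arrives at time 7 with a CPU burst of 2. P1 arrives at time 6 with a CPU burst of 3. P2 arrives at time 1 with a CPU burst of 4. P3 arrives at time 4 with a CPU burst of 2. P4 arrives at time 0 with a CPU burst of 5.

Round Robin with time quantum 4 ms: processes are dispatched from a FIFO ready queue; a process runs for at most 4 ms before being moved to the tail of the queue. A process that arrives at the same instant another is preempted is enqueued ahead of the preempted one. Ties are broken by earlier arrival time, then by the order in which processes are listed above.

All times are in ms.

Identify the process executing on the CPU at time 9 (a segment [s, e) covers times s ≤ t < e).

P3

Schedule: | P4 0-4 | P2 4-8 | P3 8-10 | P4 10-11 | P1 11-14 | P0 14-16 |
Completion: P0=16  P1=14  P2=8  P3=10  P4=11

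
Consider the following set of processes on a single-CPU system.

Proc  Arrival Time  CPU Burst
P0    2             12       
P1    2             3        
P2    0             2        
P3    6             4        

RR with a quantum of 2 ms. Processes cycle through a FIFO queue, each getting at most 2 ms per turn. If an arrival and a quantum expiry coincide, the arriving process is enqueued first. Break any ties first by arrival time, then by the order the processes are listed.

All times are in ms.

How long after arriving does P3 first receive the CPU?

2

Gantt: | P2 0-2 | P0 2-4 | P1 4-6 | P0 6-8 | P3 8-10 | P1 10-11 | P0 11-13 | P3 13-15 | P0 15-21 |
Completion: P0=21  P1=11  P2=2  P3=15
Turnaround (C−A): P0=19  P1=9  P2=2  P3=9
Response(P3) = first start − arrival = 8 − 6 = 2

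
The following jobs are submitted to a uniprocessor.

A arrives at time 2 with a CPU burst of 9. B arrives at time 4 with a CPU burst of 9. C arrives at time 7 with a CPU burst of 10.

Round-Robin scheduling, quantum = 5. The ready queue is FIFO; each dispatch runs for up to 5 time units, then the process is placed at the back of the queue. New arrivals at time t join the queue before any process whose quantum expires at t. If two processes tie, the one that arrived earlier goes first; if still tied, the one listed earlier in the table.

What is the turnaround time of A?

19

Gantt: | idle 0-2 | A 2-7 | B 7-12 | C 12-17 | A 17-21 | B 21-25 | C 25-30 |
Completion: A=21  B=25  C=30
Turnaround (C−A): A=19  B=21  C=23
Turnaround(A) = completion − arrival = 21 − 2 = 19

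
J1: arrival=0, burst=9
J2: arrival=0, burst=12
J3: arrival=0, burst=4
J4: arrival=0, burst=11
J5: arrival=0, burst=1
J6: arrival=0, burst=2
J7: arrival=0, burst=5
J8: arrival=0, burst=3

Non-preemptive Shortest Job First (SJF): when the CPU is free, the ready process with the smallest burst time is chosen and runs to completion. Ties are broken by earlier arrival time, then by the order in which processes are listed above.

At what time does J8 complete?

6

Gantt: | J5 0-1 | J6 1-3 | J8 3-6 | J3 6-10 | J7 10-15 | J1 15-24 | J4 24-35 | J2 35-47 |
Completion: J1=24  J2=47  J3=10  J4=35  J5=1  J6=3  J7=15  J8=6
Turnaround (C−A): J1=24  J2=47  J3=10  J4=35  J5=1  J6=3  J7=15  J8=6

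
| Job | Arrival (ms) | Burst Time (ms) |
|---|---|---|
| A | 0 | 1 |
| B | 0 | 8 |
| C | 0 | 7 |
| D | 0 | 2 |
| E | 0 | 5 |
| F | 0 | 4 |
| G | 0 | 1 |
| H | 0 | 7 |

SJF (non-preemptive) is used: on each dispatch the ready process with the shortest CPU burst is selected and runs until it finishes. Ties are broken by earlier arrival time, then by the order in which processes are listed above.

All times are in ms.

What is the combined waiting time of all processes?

75

Schedule: | A 0-1 | G 1-2 | D 2-4 | F 4-8 | E 8-13 | C 13-20 | H 20-27 | B 27-35 |
Completion: A=1  B=35  C=20  D=4  E=13  F=8  G=2  H=27
Waiting = turnaround − burst: A=0, B=27, C=13, D=2, E=8, F=4, G=1, H=20
Total waiting = 0 + 27 + 13 + 2 + 8 + 4 + 1 + 20 = 75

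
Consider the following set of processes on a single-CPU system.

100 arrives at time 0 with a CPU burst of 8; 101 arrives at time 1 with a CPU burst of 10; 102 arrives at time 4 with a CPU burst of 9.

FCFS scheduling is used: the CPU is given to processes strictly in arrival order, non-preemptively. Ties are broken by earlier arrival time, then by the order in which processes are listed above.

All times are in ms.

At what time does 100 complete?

8

Schedule: | 100 0-8 | 101 8-18 | 102 18-27 |
Completion: 100=8  101=18  102=27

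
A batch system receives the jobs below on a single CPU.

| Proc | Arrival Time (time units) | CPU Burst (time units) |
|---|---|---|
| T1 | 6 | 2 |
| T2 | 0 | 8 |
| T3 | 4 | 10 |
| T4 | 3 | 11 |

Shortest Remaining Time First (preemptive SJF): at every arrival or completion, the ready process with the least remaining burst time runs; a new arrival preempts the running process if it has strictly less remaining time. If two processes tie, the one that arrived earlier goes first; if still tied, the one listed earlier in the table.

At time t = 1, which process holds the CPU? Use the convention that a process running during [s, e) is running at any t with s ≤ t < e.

Schedule: | T2 0-8 | T1 8-10 | T3 10-20 | T4 20-31 |
Completion: T1=10  T2=8  T3=20  T4=31
Turnaround (C−A): T1=4  T2=8  T3=16  T4=28

T2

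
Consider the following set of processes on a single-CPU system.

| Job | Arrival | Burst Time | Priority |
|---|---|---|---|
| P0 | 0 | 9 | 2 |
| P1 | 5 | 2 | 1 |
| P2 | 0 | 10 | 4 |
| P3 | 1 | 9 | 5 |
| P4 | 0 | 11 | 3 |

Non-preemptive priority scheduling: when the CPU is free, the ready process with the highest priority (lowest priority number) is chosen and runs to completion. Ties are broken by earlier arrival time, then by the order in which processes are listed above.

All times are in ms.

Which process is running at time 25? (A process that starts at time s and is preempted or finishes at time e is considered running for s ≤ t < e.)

Schedule: | P0 0-9 | P1 9-11 | P4 11-22 | P2 22-32 | P3 32-41 |
Completion: P0=9  P1=11  P2=32  P3=41  P4=22

P2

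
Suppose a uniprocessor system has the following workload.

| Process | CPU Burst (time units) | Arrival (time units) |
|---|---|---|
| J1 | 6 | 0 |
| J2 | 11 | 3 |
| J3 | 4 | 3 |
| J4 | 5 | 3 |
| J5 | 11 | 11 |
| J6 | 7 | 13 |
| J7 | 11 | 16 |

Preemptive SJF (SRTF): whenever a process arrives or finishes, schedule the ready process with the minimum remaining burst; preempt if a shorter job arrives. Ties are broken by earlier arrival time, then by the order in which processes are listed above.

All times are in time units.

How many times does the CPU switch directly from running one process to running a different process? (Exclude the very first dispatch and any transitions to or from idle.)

6

Gantt: | J1 0-6 | J3 6-10 | J4 10-15 | J6 15-22 | J2 22-33 | J5 33-44 | J7 44-55 |
Completion: J1=6  J2=33  J3=10  J4=15  J5=44  J6=22  J7=55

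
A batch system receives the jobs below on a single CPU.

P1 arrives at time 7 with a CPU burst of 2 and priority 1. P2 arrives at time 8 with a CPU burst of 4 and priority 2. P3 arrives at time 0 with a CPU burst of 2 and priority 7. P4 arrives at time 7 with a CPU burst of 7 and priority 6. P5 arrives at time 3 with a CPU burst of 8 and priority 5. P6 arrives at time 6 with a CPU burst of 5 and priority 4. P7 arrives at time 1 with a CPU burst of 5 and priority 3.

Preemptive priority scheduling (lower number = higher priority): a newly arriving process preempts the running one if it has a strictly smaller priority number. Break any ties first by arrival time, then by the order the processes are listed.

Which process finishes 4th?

Gantt: | P3 0-1 | P7 1-6 | P6 6-7 | P1 7-9 | P2 9-13 | P6 13-17 | P5 17-25 | P4 25-32 | P3 32-33 |
Completion: P1=9  P2=13  P3=33  P4=32  P5=25  P6=17  P7=6
Turnaround (C−A): P1=2  P2=5  P3=33  P4=25  P5=22  P6=11  P7=5
Finish order: P7 → P1 → P2 → P6 → P5 → P4 → P3

P6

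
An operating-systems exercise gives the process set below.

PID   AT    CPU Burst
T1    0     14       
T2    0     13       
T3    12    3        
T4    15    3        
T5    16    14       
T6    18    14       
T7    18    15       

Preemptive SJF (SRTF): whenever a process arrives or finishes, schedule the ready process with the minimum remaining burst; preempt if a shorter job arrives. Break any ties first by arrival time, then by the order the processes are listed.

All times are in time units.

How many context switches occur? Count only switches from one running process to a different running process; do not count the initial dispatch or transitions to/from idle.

6

Gantt: | T2 0-13 | T3 13-16 | T4 16-19 | T1 19-33 | T5 33-47 | T6 47-61 | T7 61-76 |
Completion: T1=33  T2=13  T3=16  T4=19  T5=47  T6=61  T7=76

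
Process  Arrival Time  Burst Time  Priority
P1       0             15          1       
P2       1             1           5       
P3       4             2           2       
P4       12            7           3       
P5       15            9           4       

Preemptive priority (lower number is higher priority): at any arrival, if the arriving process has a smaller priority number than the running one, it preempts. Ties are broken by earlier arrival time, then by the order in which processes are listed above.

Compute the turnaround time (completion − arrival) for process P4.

Gantt: | P1 0-15 | P3 15-17 | P4 17-24 | P5 24-33 | P2 33-34 |
Completion: P1=15  P2=34  P3=17  P4=24  P5=33
Turnaround (C−A): P1=15  P2=33  P3=13  P4=12  P5=18
Turnaround(P4) = completion − arrival = 24 − 12 = 12

12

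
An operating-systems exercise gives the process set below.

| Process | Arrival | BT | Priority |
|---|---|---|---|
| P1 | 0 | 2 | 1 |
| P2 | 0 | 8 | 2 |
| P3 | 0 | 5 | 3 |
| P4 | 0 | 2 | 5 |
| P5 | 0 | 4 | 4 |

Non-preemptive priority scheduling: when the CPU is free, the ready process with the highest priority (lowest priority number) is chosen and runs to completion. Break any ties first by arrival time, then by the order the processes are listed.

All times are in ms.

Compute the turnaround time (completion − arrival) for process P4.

Gantt: | P1 0-2 | P2 2-10 | P3 10-15 | P5 15-19 | P4 19-21 |
Completion: P1=2  P2=10  P3=15  P4=21  P5=19
Turnaround (C−A): P1=2  P2=10  P3=15  P4=21  P5=19
Turnaround(P4) = completion − arrival = 21 − 0 = 21

21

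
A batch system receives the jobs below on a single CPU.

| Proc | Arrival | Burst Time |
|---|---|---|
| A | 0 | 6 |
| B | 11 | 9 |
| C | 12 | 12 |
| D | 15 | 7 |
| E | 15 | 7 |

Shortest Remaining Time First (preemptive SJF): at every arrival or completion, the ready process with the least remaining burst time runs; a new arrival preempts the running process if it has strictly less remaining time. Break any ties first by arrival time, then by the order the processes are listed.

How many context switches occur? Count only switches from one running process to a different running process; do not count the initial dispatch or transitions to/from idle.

3

Timeline: | A 0-6 | idle 6-11 | B 11-20 | D 20-27 | E 27-34 | C 34-46 |
Completion: A=6  B=20  C=46  D=27  E=34
Turnaround (C−A): A=6  B=9  C=34  D=12  E=19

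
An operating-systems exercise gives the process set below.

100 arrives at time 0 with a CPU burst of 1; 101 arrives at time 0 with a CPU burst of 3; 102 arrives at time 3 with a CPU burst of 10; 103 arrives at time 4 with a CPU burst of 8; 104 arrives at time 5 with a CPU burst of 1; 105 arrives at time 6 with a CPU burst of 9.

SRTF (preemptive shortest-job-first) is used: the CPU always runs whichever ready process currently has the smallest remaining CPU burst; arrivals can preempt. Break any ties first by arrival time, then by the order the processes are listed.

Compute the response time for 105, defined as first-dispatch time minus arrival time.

Gantt: | 100 0-1 | 101 1-4 | 103 4-5 | 104 5-6 | 103 6-13 | 105 13-22 | 102 22-32 |
Completion: 100=1  101=4  102=32  103=13  104=6  105=22
Response(105) = first start − arrival = 13 − 6 = 7

7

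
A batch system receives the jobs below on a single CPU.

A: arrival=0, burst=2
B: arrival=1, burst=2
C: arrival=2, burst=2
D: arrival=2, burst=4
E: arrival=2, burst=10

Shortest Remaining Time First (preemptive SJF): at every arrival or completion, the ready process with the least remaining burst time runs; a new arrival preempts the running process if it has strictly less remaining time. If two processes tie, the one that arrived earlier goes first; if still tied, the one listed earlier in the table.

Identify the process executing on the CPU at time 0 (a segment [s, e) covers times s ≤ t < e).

A

Timeline: | A 0-2 | B 2-4 | C 4-6 | D 6-10 | E 10-20 |
Completion: A=2  B=4  C=6  D=10  E=20
Turnaround (C−A): A=2  B=3  C=4  D=8  E=18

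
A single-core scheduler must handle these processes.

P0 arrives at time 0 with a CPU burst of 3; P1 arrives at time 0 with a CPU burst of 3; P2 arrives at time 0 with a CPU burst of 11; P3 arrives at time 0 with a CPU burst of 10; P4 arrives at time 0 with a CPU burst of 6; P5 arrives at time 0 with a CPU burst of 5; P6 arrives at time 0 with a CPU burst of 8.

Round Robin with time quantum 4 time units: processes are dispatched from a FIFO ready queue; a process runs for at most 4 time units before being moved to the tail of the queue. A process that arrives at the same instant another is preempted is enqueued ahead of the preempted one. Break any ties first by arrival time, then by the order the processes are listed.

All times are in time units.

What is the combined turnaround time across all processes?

213

Gantt: | P0 0-3 | P1 3-6 | P2 6-10 | P3 10-14 | P4 14-18 | P5 18-22 | P6 22-26 | P2 26-30 | P3 30-34 | P4 34-36 | P5 36-37 | P6 37-41 | P2 41-44 | P3 44-46 |
Completion: P0=3  P1=6  P2=44  P3=46  P4=36  P5=37  P6=41
Turnaround (C−A): P0=3  P1=6  P2=44  P3=46  P4=36  P5=37  P6=41
Turnaround = completion − arrival: P0=3, P1=6, P2=44, P3=46, P4=36, P5=37, P6=41
Total turnaround = 3 + 6 + 44 + 46 + 36 + 37 + 41 = 213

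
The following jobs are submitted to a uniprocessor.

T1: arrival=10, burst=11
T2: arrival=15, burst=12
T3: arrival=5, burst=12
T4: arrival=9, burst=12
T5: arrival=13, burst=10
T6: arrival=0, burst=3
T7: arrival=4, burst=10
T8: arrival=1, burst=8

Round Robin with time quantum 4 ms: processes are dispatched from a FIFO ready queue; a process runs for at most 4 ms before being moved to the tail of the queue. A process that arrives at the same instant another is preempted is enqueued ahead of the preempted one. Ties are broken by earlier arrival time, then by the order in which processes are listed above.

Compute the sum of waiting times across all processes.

298

Timeline: | T6 0-3 | T8 3-7 | T7 7-11 | T3 11-15 | T8 15-19 | T4 19-23 | T1 23-27 | T7 27-31 | T5 31-35 | T2 35-39 | T3 39-43 | T4 43-47 | T1 47-51 | T7 51-53 | T5 53-57 | T2 57-61 | T3 61-65 | T4 65-69 | T1 69-72 | T5 72-74 | T2 74-78 |
Completion: T1=72  T2=78  T3=65  T4=69  T5=74  T6=3  T7=53  T8=19
Waiting = turnaround − burst: T1=51, T2=51, T3=48, T4=48, T5=51, T6=0, T7=39, T8=10
Total waiting = 51 + 51 + 48 + 48 + 51 + 0 + 39 + 10 = 298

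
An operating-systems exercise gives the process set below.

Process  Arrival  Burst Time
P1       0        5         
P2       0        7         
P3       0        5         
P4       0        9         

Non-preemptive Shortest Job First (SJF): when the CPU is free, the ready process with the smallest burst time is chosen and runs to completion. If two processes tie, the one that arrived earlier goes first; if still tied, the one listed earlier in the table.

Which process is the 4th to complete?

P4

Schedule: | P1 0-5 | P3 5-10 | P2 10-17 | P4 17-26 |
Completion: P1=5  P2=17  P3=10  P4=26
Turnaround (C−A): P1=5  P2=17  P3=10  P4=26
Finish order: P1 → P3 → P2 → P4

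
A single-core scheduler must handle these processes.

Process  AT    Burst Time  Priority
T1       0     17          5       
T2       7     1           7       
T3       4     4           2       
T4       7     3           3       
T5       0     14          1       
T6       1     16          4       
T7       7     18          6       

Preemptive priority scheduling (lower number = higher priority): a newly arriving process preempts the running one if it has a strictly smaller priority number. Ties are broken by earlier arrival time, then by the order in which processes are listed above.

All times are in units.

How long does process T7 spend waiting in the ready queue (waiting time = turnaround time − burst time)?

47

Schedule: | T5 0-14 | T3 14-18 | T4 18-21 | T6 21-37 | T1 37-54 | T7 54-72 | T2 72-73 |
Completion: T1=54  T2=73  T3=18  T4=21  T5=14  T6=37  T7=72
Waiting(T7) = turnaround − burst = 65 − 18 = 47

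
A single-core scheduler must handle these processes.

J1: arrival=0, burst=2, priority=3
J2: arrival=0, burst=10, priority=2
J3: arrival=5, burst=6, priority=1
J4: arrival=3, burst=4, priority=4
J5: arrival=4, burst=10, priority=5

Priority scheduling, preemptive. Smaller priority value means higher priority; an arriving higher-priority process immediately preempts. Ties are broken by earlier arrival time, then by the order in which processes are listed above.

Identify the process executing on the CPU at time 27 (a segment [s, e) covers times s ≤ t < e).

Schedule: | J2 0-5 | J3 5-11 | J2 11-16 | J1 16-18 | J4 18-22 | J5 22-32 |
Completion: J1=18  J2=16  J3=11  J4=22  J5=32
Turnaround (C−A): J1=18  J2=16  J3=6  J4=19  J5=28

J5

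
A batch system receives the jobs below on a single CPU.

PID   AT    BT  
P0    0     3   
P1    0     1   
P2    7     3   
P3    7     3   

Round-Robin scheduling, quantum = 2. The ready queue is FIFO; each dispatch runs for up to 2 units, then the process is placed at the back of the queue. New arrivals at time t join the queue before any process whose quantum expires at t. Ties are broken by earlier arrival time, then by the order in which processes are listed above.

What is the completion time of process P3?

Timeline: | P0 0-2 | P1 2-3 | P0 3-4 | idle 4-7 | P2 7-9 | P3 9-11 | P2 11-12 | P3 12-13 |
Completion: P0=4  P1=3  P2=12  P3=13
Turnaround (C−A): P0=4  P1=3  P2=5  P3=6

13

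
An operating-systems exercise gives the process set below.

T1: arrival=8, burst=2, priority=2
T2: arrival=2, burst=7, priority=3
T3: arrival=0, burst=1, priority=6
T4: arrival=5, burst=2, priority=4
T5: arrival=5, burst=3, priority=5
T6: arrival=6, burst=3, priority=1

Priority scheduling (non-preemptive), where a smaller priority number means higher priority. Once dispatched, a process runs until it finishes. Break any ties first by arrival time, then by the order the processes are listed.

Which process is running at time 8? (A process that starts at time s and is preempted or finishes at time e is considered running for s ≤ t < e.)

Gantt: | T3 0-1 | idle 1-2 | T2 2-9 | T6 9-12 | T1 12-14 | T4 14-16 | T5 16-19 |
Completion: T1=14  T2=9  T3=1  T4=16  T5=19  T6=12
Turnaround (C−A): T1=6  T2=7  T3=1  T4=11  T5=14  T6=6

T2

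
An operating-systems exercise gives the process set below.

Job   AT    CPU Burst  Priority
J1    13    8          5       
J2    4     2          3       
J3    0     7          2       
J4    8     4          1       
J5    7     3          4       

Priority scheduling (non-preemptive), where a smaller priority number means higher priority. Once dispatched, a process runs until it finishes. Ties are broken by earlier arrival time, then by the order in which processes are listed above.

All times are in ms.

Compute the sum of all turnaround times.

37

Gantt: | J3 0-7 | J2 7-9 | J4 9-13 | J5 13-16 | J1 16-24 |
Completion: J1=24  J2=9  J3=7  J4=13  J5=16
Turnaround (C−A): J1=11  J2=5  J3=7  J4=5  J5=9
Turnaround = completion − arrival: J1=11, J2=5, J3=7, J4=5, J5=9
Total turnaround = 11 + 5 + 7 + 5 + 9 = 37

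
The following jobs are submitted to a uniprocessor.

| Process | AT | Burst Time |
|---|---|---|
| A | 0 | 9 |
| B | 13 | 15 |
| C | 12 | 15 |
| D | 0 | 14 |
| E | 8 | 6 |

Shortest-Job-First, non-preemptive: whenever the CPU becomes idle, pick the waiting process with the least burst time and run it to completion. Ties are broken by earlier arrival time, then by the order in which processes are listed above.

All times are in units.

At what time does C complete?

44

Gantt: | A 0-9 | E 9-15 | D 15-29 | C 29-44 | B 44-59 |
Completion: A=9  B=59  C=44  D=29  E=15
Turnaround (C−A): A=9  B=46  C=32  D=29  E=7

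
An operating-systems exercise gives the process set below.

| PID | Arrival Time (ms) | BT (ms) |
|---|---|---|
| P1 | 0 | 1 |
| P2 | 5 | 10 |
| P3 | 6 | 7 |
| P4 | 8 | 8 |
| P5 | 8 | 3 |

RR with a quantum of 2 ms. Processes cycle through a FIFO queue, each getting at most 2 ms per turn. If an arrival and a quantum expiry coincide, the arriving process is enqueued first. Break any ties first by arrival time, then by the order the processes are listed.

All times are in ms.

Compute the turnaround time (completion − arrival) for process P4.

25

Gantt: | P1 0-1 | idle 1-5 | P2 5-7 | P3 7-9 | P2 9-11 | P4 11-13 | P5 13-15 | P3 15-17 | P2 17-19 | P4 19-21 | P5 21-22 | P3 22-24 | P2 24-26 | P4 26-28 | P3 28-29 | P2 29-31 | P4 31-33 |
Completion: P1=1  P2=31  P3=29  P4=33  P5=22
Turnaround (C−A): P1=1  P2=26  P3=23  P4=25  P5=14
Turnaround(P4) = completion − arrival = 33 − 8 = 25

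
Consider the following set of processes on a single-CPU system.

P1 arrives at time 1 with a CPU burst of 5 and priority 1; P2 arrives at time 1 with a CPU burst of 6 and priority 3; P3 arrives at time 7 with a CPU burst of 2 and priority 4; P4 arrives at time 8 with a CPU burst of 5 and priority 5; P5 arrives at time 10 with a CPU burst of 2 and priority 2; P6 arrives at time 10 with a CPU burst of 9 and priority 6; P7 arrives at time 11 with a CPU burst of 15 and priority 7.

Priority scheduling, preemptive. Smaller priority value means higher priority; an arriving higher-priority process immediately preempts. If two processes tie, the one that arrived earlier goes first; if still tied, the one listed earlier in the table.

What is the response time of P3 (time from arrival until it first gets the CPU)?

Timeline: | idle 0-1 | P1 1-6 | P2 6-10 | P5 10-12 | P2 12-14 | P3 14-16 | P4 16-21 | P6 21-30 | P7 30-45 |
Completion: P1=6  P2=14  P3=16  P4=21  P5=12  P6=30  P7=45
Turnaround (C−A): P1=5  P2=13  P3=9  P4=13  P5=2  P6=20  P7=34
Response(P3) = first start − arrival = 14 − 7 = 7

7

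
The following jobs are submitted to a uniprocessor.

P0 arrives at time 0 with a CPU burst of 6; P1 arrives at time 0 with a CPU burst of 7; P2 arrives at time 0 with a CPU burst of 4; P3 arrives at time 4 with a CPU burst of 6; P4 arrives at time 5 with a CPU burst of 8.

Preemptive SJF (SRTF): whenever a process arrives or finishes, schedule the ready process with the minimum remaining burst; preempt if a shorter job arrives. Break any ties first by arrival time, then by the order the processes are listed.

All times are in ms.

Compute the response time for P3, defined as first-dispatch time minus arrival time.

6

Timeline: | P2 0-4 | P0 4-10 | P3 10-16 | P1 16-23 | P4 23-31 |
Completion: P0=10  P1=23  P2=4  P3=16  P4=31
Turnaround (C−A): P0=10  P1=23  P2=4  P3=12  P4=26
Response(P3) = first start − arrival = 10 − 4 = 6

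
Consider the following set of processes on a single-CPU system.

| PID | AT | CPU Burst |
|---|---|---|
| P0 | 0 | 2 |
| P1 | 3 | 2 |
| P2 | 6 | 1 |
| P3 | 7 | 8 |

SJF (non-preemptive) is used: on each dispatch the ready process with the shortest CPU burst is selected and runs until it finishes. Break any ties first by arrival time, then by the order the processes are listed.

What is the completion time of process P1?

Gantt: | P0 0-2 | idle 2-3 | P1 3-5 | idle 5-6 | P2 6-7 | P3 7-15 |
Completion: P0=2  P1=5  P2=7  P3=15
Turnaround (C−A): P0=2  P1=2  P2=1  P3=8

5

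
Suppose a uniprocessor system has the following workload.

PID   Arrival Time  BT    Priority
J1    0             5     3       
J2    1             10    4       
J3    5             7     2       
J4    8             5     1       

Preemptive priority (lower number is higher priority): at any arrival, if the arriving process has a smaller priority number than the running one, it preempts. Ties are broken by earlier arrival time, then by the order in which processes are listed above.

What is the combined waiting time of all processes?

Gantt: | J1 0-5 | J3 5-8 | J4 8-13 | J3 13-17 | J2 17-27 |
Completion: J1=5  J2=27  J3=17  J4=13
Turnaround (C−A): J1=5  J2=26  J3=12  J4=5
Waiting = turnaround − burst: J1=0, J2=16, J3=5, J4=0
Total waiting = 0 + 16 + 5 + 0 = 21

21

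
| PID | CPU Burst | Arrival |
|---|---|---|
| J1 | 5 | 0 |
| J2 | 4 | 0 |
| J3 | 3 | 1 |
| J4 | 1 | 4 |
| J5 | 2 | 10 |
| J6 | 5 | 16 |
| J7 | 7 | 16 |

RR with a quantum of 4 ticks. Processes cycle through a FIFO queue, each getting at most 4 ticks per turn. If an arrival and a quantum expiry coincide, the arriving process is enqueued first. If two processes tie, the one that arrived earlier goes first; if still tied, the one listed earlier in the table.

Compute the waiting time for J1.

Schedule: | J1 0-4 | J2 4-8 | J3 8-11 | J4 11-12 | J1 12-13 | J5 13-15 | idle 15-16 | J6 16-20 | J7 20-24 | J6 24-25 | J7 25-28 |
Completion: J1=13  J2=8  J3=11  J4=12  J5=15  J6=25  J7=28
Waiting(J1) = turnaround − burst = 13 − 5 = 8

8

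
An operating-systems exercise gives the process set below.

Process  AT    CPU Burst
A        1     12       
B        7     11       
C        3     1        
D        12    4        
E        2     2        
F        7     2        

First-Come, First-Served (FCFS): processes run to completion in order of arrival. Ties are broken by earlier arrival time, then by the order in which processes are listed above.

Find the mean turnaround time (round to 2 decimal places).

Timeline: | idle 0-1 | A 1-13 | E 13-15 | C 15-16 | B 16-27 | F 27-29 | D 29-33 |
Completion: A=13  B=27  C=16  D=33  E=15  F=29
Turnaround times: A=12, B=20, C=13, D=21, E=13, F=22
Average turnaround = (12+20+13+21+13+22) / 6 = 101/6 = 16.83

16.83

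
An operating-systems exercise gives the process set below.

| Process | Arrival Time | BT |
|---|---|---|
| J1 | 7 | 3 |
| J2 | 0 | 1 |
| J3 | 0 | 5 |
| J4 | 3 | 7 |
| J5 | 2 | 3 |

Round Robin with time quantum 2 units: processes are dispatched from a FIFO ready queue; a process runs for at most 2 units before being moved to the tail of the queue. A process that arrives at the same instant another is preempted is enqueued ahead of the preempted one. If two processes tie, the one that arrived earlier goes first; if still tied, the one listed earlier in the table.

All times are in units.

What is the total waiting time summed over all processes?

Timeline: | J2 0-1 | J3 1-3 | J5 3-5 | J4 5-7 | J3 7-9 | J5 9-10 | J1 10-12 | J4 12-14 | J3 14-15 | J1 15-16 | J4 16-19 |
Completion: J1=16  J2=1  J3=15  J4=19  J5=10
Turnaround (C−A): J1=9  J2=1  J3=15  J4=16  J5=8
Waiting = turnaround − burst: J1=6, J2=0, J3=10, J4=9, J5=5
Total waiting = 6 + 0 + 10 + 9 + 5 = 30

30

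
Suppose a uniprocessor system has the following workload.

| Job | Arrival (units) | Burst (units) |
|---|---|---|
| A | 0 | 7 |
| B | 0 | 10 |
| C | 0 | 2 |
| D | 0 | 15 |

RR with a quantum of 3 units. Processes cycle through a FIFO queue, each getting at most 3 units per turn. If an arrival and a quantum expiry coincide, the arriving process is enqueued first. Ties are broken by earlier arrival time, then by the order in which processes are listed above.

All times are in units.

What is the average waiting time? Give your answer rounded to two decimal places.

14.25

Timeline: | A 0-3 | B 3-6 | C 6-8 | D 8-11 | A 11-14 | B 14-17 | D 17-20 | A 20-21 | B 21-24 | D 24-27 | B 27-28 | D 28-34 |
Completion: A=21  B=28  C=8  D=34
Waiting times: A=14, B=18, C=6, D=19
Average waiting = (14+18+6+19) / 4 = 57/4 = 14.25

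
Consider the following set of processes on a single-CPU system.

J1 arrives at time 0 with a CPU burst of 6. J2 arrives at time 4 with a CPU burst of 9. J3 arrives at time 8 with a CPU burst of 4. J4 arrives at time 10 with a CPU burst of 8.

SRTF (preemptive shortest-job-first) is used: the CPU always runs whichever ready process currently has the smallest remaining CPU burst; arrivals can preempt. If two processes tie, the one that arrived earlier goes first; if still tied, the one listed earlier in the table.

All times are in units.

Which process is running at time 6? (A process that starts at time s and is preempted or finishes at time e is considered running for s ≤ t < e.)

Gantt: | J1 0-6 | J2 6-8 | J3 8-12 | J2 12-19 | J4 19-27 |
Completion: J1=6  J2=19  J3=12  J4=27
Turnaround (C−A): J1=6  J2=15  J3=4  J4=17

J2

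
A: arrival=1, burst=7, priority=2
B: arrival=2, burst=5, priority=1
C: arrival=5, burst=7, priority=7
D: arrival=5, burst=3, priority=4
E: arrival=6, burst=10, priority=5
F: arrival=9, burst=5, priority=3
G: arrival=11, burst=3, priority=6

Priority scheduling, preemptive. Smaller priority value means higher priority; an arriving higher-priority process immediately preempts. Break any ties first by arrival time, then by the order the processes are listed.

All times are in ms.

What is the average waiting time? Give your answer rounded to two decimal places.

Gantt: | idle 0-1 | A 1-2 | B 2-7 | A 7-13 | F 13-18 | D 18-21 | E 21-31 | G 31-34 | C 34-41 |
Completion: A=13  B=7  C=41  D=21  E=31  F=18  G=34
Turnaround (C−A): A=12  B=5  C=36  D=16  E=25  F=9  G=23
Waiting times: A=5, B=0, C=29, D=13, E=15, F=4, G=20
Average waiting = (5+0+29+13+15+4+20) / 7 = 86/7 = 12.29

12.29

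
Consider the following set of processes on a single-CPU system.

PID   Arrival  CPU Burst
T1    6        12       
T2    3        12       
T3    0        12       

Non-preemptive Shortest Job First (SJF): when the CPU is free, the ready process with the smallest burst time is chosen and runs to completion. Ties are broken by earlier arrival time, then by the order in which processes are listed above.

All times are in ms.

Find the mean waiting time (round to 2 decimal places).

9.00

Timeline: | T3 0-12 | T2 12-24 | T1 24-36 |
Completion: T1=36  T2=24  T3=12
Waiting times: T1=18, T2=9, T3=0
Average waiting = (18+9+0) / 3 = 27/3 = 9.00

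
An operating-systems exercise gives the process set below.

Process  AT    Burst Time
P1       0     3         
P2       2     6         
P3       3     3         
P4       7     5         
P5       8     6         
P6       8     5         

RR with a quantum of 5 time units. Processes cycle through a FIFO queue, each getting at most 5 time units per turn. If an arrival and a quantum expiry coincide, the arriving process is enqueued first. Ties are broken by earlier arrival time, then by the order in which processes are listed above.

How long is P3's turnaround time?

Schedule: | P1 0-3 | P2 3-8 | P3 8-11 | P4 11-16 | P5 16-21 | P6 21-26 | P2 26-27 | P5 27-28 |
Completion: P1=3  P2=27  P3=11  P4=16  P5=28  P6=26
Turnaround(P3) = completion − arrival = 11 − 3 = 8

8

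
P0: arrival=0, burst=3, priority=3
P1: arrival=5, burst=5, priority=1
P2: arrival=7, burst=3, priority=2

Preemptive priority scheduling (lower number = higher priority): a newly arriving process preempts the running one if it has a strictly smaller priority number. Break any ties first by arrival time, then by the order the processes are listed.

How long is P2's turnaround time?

6

Schedule: | P0 0-3 | idle 3-5 | P1 5-10 | P2 10-13 |
Completion: P0=3  P1=10  P2=13
Turnaround(P2) = completion − arrival = 13 − 7 = 6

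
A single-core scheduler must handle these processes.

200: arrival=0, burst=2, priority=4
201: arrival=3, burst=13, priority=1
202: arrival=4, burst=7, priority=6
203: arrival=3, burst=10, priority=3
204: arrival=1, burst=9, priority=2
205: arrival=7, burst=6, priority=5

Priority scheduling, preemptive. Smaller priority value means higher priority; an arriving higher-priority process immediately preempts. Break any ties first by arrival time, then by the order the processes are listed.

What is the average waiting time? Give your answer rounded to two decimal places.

Schedule: | 200 0-1 | 204 1-3 | 201 3-16 | 204 16-23 | 203 23-33 | 200 33-34 | 205 34-40 | 202 40-47 |
Completion: 200=34  201=16  202=47  203=33  204=23  205=40
Waiting times: 200=32, 201=0, 202=36, 203=20, 204=13, 205=27
Average waiting = (32+0+36+20+13+27) / 6 = 128/6 = 21.33

21.33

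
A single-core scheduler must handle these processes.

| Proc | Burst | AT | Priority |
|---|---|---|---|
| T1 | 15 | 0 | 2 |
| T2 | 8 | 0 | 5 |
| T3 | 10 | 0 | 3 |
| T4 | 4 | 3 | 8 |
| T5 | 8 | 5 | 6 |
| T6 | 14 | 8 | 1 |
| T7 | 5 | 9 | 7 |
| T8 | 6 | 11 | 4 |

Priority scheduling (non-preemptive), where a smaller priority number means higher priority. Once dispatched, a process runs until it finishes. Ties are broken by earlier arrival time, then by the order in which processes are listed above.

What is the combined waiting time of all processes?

272

Timeline: | T1 0-15 | T6 15-29 | T3 29-39 | T8 39-45 | T2 45-53 | T5 53-61 | T7 61-66 | T4 66-70 |
Completion: T1=15  T2=53  T3=39  T4=70  T5=61  T6=29  T7=66  T8=45
Waiting = turnaround − burst: T1=0, T2=45, T3=29, T4=63, T5=48, T6=7, T7=52, T8=28
Total waiting = 0 + 45 + 29 + 63 + 48 + 7 + 52 + 28 = 272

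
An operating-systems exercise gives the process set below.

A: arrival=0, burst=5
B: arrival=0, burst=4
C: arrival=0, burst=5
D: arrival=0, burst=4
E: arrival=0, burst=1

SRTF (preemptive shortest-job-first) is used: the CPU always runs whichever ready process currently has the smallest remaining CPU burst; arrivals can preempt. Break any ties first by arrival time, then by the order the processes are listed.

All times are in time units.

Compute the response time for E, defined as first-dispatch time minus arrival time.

0

Timeline: | E 0-1 | B 1-5 | D 5-9 | A 9-14 | C 14-19 |
Completion: A=14  B=5  C=19  D=9  E=1
Turnaround (C−A): A=14  B=5  C=19  D=9  E=1
Response(E) = first start − arrival = 0 − 0 = 0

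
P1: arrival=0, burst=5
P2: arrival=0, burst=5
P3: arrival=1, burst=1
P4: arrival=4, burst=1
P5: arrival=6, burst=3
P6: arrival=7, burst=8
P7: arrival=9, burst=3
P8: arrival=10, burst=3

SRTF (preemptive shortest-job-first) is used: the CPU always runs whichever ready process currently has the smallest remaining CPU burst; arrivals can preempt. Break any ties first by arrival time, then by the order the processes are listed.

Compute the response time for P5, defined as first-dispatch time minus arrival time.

1

Timeline: | P1 0-1 | P3 1-2 | P1 2-4 | P4 4-5 | P1 5-7 | P5 7-10 | P7 10-13 | P8 13-16 | P2 16-21 | P6 21-29 |
Completion: P1=7  P2=21  P3=2  P4=5  P5=10  P6=29  P7=13  P8=16
Response(P5) = first start − arrival = 7 − 6 = 1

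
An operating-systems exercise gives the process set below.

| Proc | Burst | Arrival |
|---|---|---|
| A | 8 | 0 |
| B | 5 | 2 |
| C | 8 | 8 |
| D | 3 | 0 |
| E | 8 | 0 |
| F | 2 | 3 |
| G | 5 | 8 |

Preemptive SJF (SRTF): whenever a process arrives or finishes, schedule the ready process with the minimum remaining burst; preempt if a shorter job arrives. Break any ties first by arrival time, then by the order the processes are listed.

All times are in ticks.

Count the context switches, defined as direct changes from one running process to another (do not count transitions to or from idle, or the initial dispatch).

6

Schedule: | D 0-3 | F 3-5 | B 5-10 | G 10-15 | A 15-23 | E 23-31 | C 31-39 |
Completion: A=23  B=10  C=39  D=3  E=31  F=5  G=15
Turnaround (C−A): A=23  B=8  C=31  D=3  E=31  F=2  G=7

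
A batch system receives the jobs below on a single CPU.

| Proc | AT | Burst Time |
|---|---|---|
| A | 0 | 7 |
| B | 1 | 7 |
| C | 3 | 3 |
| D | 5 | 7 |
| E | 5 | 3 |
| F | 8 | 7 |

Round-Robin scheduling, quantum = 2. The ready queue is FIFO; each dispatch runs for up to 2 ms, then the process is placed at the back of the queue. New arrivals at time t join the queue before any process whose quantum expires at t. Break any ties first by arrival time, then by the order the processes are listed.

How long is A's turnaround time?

25

Gantt: | A 0-2 | B 2-4 | A 4-6 | C 6-8 | B 8-10 | D 10-12 | E 12-14 | A 14-16 | F 16-18 | C 18-19 | B 19-21 | D 21-23 | E 23-24 | A 24-25 | F 25-27 | B 27-28 | D 28-30 | F 30-32 | D 32-33 | F 33-34 |
Completion: A=25  B=28  C=19  D=33  E=24  F=34
Turnaround(A) = completion − arrival = 25 − 0 = 25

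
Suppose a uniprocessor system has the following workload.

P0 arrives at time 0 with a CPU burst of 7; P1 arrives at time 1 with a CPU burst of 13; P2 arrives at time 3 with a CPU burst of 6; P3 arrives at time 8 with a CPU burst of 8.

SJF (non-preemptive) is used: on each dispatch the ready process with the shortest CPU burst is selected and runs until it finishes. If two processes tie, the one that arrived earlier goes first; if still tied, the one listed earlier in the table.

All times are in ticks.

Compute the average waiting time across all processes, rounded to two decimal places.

7.25

Gantt: | P0 0-7 | P2 7-13 | P3 13-21 | P1 21-34 |
Completion: P0=7  P1=34  P2=13  P3=21
Turnaround (C−A): P0=7  P1=33  P2=10  P3=13
Waiting times: P0=0, P1=20, P2=4, P3=5
Average waiting = (0+20+4+5) / 4 = 29/4 = 7.25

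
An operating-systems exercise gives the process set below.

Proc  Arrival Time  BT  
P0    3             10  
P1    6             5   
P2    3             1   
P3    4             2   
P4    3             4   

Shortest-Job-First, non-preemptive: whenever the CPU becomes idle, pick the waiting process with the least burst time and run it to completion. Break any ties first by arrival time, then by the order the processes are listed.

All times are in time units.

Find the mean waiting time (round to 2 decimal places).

Gantt: | idle 0-3 | P2 3-4 | P3 4-6 | P4 6-10 | P1 10-15 | P0 15-25 |
Completion: P0=25  P1=15  P2=4  P3=6  P4=10
Turnaround (C−A): P0=22  P1=9  P2=1  P3=2  P4=7
Waiting times: P0=12, P1=4, P2=0, P3=0, P4=3
Average waiting = (12+4+0+0+3) / 5 = 19/5 = 3.80

3.80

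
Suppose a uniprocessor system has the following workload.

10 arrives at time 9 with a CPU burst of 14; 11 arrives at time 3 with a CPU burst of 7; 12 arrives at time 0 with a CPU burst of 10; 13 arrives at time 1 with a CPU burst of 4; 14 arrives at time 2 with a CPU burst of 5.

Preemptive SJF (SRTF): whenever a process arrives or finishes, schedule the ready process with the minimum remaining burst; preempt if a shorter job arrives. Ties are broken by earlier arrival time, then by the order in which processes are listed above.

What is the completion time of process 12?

26

Schedule: | 12 0-1 | 13 1-5 | 14 5-10 | 11 10-17 | 12 17-26 | 10 26-40 |
Completion: 10=40  11=17  12=26  13=5  14=10
Turnaround (C−A): 10=31  11=14  12=26  13=4  14=8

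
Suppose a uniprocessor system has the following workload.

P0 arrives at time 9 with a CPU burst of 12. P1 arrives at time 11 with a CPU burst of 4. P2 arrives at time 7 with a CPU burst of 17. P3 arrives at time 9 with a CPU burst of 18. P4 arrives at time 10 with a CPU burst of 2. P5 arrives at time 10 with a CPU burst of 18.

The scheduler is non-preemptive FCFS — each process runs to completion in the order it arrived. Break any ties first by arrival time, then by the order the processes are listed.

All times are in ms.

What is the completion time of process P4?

Schedule: | idle 0-7 | P2 7-24 | P0 24-36 | P3 36-54 | P4 54-56 | P5 56-74 | P1 74-78 |
Completion: P0=36  P1=78  P2=24  P3=54  P4=56  P5=74
Turnaround (C−A): P0=27  P1=67  P2=17  P3=45  P4=46  P5=64

56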